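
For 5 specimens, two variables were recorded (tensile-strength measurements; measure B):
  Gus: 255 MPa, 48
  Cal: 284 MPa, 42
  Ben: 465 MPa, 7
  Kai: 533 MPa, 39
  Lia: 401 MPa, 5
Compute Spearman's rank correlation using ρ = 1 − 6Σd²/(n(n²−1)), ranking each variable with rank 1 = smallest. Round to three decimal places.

Ranks of variable 1: 1, 2, 4, 5, 3
Ranks of variable 2: 5, 4, 2, 3, 1
d = r₁ − r₂: -4, -2, 2, 2, 2
d²: 16, 4, 4, 4, 4; Σd² = 32
ρ = 1 − 6·32/(5·24) = 1 − 192/120 = -0.600

-0.600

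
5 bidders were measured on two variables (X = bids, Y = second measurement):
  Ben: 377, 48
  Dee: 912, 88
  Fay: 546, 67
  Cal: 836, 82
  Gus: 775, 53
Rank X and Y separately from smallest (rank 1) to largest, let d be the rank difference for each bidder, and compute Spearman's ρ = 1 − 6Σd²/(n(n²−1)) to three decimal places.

0.900

Ranks of variable 1: 1, 5, 2, 4, 3
Ranks of variable 2: 1, 5, 3, 4, 2
d = r₁ − r₂: 0, 0, -1, 0, 1
d²: 0, 0, 1, 0, 1; Σd² = 2
ρ = 1 − 6·2/(5·24) = 1 − 12/120 = 0.900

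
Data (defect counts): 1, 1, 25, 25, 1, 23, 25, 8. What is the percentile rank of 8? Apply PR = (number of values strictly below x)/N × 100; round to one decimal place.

37.5

N = 8.
Strictly below 8: 3. Equal to 8: 1.
PR = 3/8 × 100 = 37.5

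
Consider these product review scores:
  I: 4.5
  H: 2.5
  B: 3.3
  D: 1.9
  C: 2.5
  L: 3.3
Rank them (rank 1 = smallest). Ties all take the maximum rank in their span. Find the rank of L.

Sorted (ascending): 1.9, 2.5, 2.5, 3.3, 3.3, 4.5
The 2 values of 2.5 occupy positions 2–3 → each gets rank 3.
The 2 values of 3.3 occupy positions 4–5 → each gets rank 5.
L has value 3.3 → rank 5.

5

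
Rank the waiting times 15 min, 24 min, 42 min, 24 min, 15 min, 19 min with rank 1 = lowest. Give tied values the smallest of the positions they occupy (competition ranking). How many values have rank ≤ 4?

5

Sorted (ascending): 15, 15, 19, 24, 24, 42
The 2 values of 15 occupy positions 1–2 → each gets rank 1.
The 2 values of 24 occupy positions 4–5 → each gets rank 4.
Ranks ≤ 4: {1, 1, 3, 4, 4} → 5 values.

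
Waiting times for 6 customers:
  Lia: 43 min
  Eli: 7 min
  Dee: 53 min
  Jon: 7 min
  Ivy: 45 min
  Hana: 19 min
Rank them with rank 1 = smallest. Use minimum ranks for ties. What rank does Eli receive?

Sorted (ascending): 7, 7, 19, 43, 45, 53
The 2 values of 7 occupy positions 1–2 → each gets rank 1.
Eli has value 7 min → rank 1.

1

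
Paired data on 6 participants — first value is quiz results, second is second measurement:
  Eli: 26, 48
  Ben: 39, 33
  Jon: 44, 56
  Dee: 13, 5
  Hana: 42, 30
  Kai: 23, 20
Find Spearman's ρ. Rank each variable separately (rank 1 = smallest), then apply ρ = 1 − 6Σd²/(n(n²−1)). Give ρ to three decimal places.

0.771

Ranks of variable 1: 3, 4, 6, 1, 5, 2
Ranks of variable 2: 5, 4, 6, 1, 3, 2
d = r₁ − r₂: -2, 0, 0, 0, 2, 0
d²: 4, 0, 0, 0, 4, 0; Σd² = 8
ρ = 1 − 6·8/(6·35) = 1 − 48/210 = 0.771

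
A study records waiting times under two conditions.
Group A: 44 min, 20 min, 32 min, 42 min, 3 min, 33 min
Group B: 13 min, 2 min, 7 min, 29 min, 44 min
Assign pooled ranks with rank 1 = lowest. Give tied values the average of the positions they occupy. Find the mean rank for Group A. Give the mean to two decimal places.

Sorted (ascending): 2, 3, 7, 13, 20, 29, 32, 33, 42, 44, 44
The 2 values of 44 occupy positions 10–11 → average rank (10+11)/2 = 10.5.
Group A values → pooled ranks: 44→10.5, 20→5, 32→7, 42→9, 3→2, 33→8
Mean rank = (10.5 + 5 + 7 + 9 + 2 + 8) / 6 = 6.92

6.92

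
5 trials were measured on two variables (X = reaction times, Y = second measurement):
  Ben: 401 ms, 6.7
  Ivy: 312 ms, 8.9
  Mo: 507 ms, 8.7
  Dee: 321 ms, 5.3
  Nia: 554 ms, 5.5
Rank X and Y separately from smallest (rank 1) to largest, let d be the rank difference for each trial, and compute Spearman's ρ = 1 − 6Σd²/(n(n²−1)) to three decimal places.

Ranks of variable 1: 3, 1, 4, 2, 5
Ranks of variable 2: 3, 5, 4, 1, 2
d = r₁ − r₂: 0, -4, 0, 1, 3
d²: 0, 16, 0, 1, 9; Σd² = 26
ρ = 1 − 6·26/(5·24) = 1 − 156/120 = -0.300

-0.300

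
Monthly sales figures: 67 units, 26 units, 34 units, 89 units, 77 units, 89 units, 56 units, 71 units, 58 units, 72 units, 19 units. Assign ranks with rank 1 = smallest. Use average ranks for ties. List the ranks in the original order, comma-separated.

Sorted (ascending): 19, 26, 34, 56, 58, 67, 71, 72, 77, 89, 89
The 2 values of 89 occupy positions 10–11 → average rank (10+11)/2 = 10.5.

6, 2, 3, 10.5, 9, 10.5, 4, 7, 5, 8, 1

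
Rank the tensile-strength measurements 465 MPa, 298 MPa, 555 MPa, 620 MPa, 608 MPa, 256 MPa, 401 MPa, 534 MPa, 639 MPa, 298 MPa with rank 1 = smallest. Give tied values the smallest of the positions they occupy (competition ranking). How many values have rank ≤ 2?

Sorted (ascending): 256, 298, 298, 401, 465, 534, 555, 608, 620, 639
The 2 values of 298 occupy positions 2–3 → each gets rank 2.
Ranks ≤ 2: {1, 2, 2} → 3 values.

3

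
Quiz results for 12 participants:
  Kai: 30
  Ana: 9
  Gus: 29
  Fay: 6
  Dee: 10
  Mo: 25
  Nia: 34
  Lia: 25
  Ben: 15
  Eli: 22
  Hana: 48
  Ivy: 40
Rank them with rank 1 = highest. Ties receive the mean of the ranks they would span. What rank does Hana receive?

1

Sorted (descending): 48, 40, 34, 30, 29, 25, 25, 22, 15, 10, 9, 6
The 2 values of 25 occupy positions 6–7 → average rank (6+7)/2 = 6.5.
Hana has value 48 → rank 1.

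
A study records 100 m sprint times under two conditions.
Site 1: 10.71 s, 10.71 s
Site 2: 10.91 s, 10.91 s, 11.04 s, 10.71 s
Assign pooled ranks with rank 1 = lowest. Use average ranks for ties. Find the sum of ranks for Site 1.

Sorted (ascending): 10.71, 10.71, 10.71, 10.91, 10.91, 11.04
The 3 values of 10.71 occupy positions 1–3 → average rank 2.
The 2 values of 10.91 occupy positions 4–5 → average rank (4+5)/2 = 4.5.
Site 1 values → pooled ranks: 10.71→2, 10.71→2
Rank sum = 2 + 2 = 4

4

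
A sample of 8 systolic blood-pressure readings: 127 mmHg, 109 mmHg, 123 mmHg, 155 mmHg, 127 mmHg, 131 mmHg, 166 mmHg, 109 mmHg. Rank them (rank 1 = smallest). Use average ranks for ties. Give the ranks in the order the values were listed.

Sorted (ascending): 109, 109, 123, 127, 127, 131, 155, 166
The 2 values of 109 occupy positions 1–2 → average rank (1+2)/2 = 1.5.
The 2 values of 127 occupy positions 4–5 → average rank (4+5)/2 = 4.5.

4.5, 1.5, 3, 7, 4.5, 6, 8, 1.5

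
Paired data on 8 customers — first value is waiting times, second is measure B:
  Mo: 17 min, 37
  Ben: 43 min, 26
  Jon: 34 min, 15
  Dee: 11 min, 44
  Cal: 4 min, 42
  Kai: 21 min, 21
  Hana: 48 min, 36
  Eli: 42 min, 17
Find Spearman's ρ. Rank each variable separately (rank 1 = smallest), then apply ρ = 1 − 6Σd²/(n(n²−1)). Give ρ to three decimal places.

Ranks of variable 1: 3, 7, 5, 2, 1, 4, 8, 6
Ranks of variable 2: 6, 4, 1, 8, 7, 3, 5, 2
d = r₁ − r₂: -3, 3, 4, -6, -6, 1, 3, 4
d²: 9, 9, 16, 36, 36, 1, 9, 16; Σd² = 132
ρ = 1 − 6·132/(8·63) = 1 − 792/504 = -0.571

-0.571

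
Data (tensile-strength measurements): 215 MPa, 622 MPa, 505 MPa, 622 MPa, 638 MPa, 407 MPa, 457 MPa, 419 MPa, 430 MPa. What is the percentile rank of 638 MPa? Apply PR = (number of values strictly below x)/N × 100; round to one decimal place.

N = 9.
Strictly below 638: 8. Equal to 638: 1.
PR = 8/9 × 100 = 88.9

88.9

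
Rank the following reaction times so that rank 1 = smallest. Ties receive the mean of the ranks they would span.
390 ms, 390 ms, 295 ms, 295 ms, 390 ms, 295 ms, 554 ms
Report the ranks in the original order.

Sorted (ascending): 295, 295, 295, 390, 390, 390, 554
The 3 values of 295 occupy positions 1–3 → average rank 2.
The 3 values of 390 occupy positions 4–6 → average rank 5.

5, 5, 2, 2, 5, 2, 7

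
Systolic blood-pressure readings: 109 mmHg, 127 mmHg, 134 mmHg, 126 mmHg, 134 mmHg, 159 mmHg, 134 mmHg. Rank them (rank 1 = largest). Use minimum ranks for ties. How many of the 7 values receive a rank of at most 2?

4

Sorted (descending): 159, 134, 134, 134, 127, 126, 109
The 3 values of 134 occupy positions 2–4 → each gets rank 2.
Ranks ≤ 2: {1, 2, 2, 2} → 4 values.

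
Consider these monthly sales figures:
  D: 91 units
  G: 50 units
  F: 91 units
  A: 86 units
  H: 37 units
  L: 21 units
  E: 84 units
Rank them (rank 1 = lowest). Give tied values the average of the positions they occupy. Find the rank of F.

6.5

Sorted (ascending): 21, 37, 50, 84, 86, 91, 91
The 2 values of 91 occupy positions 6–7 → average rank (6+7)/2 = 6.5.
F has value 91 units → rank 6.5.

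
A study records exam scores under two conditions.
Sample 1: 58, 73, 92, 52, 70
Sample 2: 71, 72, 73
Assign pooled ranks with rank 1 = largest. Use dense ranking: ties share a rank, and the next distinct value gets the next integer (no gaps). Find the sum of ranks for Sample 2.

9

Sorted (descending): 92, 73, 73, 72, 71, 70, 58, 52
The 2 values of 73 share dense rank 2.
Remaining distinct values take the next consecutive integers.
Sample 2 values → pooled ranks: 71→4, 72→3, 73→2
Rank sum = 4 + 3 + 2 = 9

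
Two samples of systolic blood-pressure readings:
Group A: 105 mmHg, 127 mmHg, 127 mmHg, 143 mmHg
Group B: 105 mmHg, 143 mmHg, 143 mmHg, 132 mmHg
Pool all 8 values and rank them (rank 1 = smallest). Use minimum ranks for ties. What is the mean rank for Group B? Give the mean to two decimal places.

Sorted (ascending): 105, 105, 127, 127, 132, 143, 143, 143
The 2 values of 105 occupy positions 1–2 → each gets rank 1.
The 2 values of 127 occupy positions 3–4 → each gets rank 3.
The 3 values of 143 occupy positions 6–8 → each gets rank 6.
Group B values → pooled ranks: 105→1, 143→6, 143→6, 132→5
Mean rank = (1 + 6 + 6 + 5) / 4 = 4.50

4.50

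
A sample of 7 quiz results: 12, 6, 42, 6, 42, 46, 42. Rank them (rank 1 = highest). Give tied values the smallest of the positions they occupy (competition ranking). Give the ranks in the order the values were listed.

5, 6, 2, 6, 2, 1, 2

Sorted (descending): 46, 42, 42, 42, 12, 6, 6
The 3 values of 42 occupy positions 2–4 → each gets rank 2.
The 2 values of 6 occupy positions 6–7 → each gets rank 6.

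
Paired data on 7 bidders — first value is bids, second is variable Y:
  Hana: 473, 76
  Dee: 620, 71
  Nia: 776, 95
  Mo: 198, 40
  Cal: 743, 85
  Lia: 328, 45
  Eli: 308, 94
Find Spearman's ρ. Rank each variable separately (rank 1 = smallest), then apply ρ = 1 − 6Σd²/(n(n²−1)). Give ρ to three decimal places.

0.607

Ranks of variable 1: 4, 5, 7, 1, 6, 3, 2
Ranks of variable 2: 4, 3, 7, 1, 5, 2, 6
d = r₁ − r₂: 0, 2, 0, 0, 1, 1, -4
d²: 0, 4, 0, 0, 1, 1, 16; Σd² = 22
ρ = 1 − 6·22/(7·48) = 1 − 132/336 = 0.607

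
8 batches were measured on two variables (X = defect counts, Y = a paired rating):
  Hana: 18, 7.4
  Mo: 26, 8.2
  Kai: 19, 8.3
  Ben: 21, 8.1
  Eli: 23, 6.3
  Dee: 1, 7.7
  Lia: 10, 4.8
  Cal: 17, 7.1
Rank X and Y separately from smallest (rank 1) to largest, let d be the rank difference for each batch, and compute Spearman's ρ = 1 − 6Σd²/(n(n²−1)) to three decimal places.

Ranks of variable 1: 4, 8, 5, 6, 7, 1, 2, 3
Ranks of variable 2: 4, 7, 8, 6, 2, 5, 1, 3
d = r₁ − r₂: 0, 1, -3, 0, 5, -4, 1, 0
d²: 0, 1, 9, 0, 25, 16, 1, 0; Σd² = 52
ρ = 1 − 6·52/(8·63) = 1 − 312/504 = 0.381

0.381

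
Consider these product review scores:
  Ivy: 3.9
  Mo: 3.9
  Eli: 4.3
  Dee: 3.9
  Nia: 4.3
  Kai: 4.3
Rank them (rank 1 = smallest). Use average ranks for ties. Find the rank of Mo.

Sorted (ascending): 3.9, 3.9, 3.9, 4.3, 4.3, 4.3
The 3 values of 3.9 occupy positions 1–3 → average rank 2.
The 3 values of 4.3 occupy positions 4–6 → average rank 5.
Mo has value 3.9 → rank 2.

2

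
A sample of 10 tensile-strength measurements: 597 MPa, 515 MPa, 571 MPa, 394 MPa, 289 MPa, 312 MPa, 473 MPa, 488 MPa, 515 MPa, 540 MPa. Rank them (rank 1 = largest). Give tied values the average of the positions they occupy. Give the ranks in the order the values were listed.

1, 4.5, 2, 8, 10, 9, 7, 6, 4.5, 3

Sorted (descending): 597, 571, 540, 515, 515, 488, 473, 394, 312, 289
The 2 values of 515 occupy positions 4–5 → average rank (4+5)/2 = 4.5.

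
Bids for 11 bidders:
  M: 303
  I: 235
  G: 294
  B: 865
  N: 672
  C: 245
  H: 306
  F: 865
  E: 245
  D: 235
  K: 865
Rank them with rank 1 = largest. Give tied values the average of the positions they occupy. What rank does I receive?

Sorted (descending): 865, 865, 865, 672, 306, 303, 294, 245, 245, 235, 235
The 3 values of 865 occupy positions 1–3 → average rank 2.
The 2 values of 245 occupy positions 8–9 → average rank (8+9)/2 = 8.5.
The 2 values of 235 occupy positions 10–11 → average rank (10+11)/2 = 10.5.
I has value 235 → rank 10.5.

10.5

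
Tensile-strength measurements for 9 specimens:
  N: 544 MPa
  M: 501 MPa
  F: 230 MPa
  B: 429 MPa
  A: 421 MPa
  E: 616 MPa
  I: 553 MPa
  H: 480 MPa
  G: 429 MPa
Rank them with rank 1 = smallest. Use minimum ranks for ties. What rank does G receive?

Sorted (ascending): 230, 421, 429, 429, 480, 501, 544, 553, 616
The 2 values of 429 occupy positions 3–4 → each gets rank 3.
G has value 429 MPa → rank 3.

3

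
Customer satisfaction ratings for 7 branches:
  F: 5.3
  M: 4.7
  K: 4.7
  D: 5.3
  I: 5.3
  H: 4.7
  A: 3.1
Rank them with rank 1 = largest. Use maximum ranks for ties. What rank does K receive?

Sorted (descending): 5.3, 5.3, 5.3, 4.7, 4.7, 4.7, 3.1
The 3 values of 5.3 occupy positions 1–3 → each gets rank 3.
The 3 values of 4.7 occupy positions 4–6 → each gets rank 6.
K has value 4.7 → rank 6.

6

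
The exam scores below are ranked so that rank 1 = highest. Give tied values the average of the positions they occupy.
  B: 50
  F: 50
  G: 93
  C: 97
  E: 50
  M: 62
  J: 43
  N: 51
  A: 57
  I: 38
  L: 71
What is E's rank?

Sorted (descending): 97, 93, 71, 62, 57, 51, 50, 50, 50, 43, 38
The 3 values of 50 occupy positions 7–9 → average rank 8.
E has value 50 → rank 8.

8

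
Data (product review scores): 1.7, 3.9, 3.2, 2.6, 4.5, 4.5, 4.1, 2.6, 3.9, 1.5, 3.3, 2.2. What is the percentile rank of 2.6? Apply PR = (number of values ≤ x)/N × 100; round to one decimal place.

41.7

N = 12.
Strictly below 2.6: 3. Equal to 2.6: 2.
PR = 5/12 × 100 = 41.7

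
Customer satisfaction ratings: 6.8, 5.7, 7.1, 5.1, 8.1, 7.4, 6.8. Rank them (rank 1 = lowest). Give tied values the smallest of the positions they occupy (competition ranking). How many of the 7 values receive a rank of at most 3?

4

Sorted (ascending): 5.1, 5.7, 6.8, 6.8, 7.1, 7.4, 8.1
The 2 values of 6.8 occupy positions 3–4 → each gets rank 3.
Ranks ≤ 3: {1, 2, 3, 3} → 4 values.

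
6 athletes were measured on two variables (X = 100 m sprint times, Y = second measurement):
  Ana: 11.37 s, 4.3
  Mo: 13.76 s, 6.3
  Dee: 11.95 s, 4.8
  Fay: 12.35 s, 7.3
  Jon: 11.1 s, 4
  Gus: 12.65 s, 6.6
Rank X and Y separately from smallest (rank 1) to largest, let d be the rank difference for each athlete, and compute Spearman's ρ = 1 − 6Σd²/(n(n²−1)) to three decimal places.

0.771

Ranks of variable 1: 2, 6, 3, 4, 1, 5
Ranks of variable 2: 2, 4, 3, 6, 1, 5
d = r₁ − r₂: 0, 2, 0, -2, 0, 0
d²: 0, 4, 0, 4, 0, 0; Σd² = 8
ρ = 1 − 6·8/(6·35) = 1 − 48/210 = 0.771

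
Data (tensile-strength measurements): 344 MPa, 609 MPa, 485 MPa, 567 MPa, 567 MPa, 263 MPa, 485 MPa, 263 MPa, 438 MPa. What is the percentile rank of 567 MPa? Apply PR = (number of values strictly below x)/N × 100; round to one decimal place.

66.7

N = 9.
Strictly below 567: 6. Equal to 567: 2.
PR = 6/9 × 100 = 66.7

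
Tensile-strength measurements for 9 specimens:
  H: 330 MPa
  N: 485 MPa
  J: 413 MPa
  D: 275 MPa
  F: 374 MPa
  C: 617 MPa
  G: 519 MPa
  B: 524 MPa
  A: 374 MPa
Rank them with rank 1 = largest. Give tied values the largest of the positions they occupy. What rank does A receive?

7

Sorted (descending): 617, 524, 519, 485, 413, 374, 374, 330, 275
The 2 values of 374 occupy positions 6–7 → each gets rank 7.
A has value 374 MPa → rank 7.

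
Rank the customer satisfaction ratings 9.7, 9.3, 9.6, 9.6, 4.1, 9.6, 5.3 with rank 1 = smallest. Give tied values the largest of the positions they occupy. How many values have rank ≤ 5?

3

Sorted (ascending): 4.1, 5.3, 9.3, 9.6, 9.6, 9.6, 9.7
The 3 values of 9.6 occupy positions 4–6 → each gets rank 6.
Ranks ≤ 5: {1, 2, 3} → 3 values.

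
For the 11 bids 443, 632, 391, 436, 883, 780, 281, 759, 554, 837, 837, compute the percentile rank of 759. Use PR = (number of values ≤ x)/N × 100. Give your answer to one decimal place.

N = 11.
Strictly below 759: 6. Equal to 759: 1.
PR = 7/11 × 100 = 63.6

63.6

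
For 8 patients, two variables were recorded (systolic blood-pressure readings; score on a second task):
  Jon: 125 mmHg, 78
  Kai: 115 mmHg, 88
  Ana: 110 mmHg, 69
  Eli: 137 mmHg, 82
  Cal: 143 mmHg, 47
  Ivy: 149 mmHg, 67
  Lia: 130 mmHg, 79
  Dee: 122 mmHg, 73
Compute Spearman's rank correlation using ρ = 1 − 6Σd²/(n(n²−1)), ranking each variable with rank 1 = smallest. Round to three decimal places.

Ranks of variable 1: 4, 2, 1, 6, 7, 8, 5, 3
Ranks of variable 2: 5, 8, 3, 7, 1, 2, 6, 4
d = r₁ − r₂: -1, -6, -2, -1, 6, 6, -1, -1
d²: 1, 36, 4, 1, 36, 36, 1, 1; Σd² = 116
ρ = 1 − 6·116/(8·63) = 1 − 696/504 = -0.381

-0.381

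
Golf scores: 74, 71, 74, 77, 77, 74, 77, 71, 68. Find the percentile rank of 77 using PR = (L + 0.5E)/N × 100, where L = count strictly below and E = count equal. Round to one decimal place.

N = 9.
Strictly below 77: 6. Equal to 77: 3.
PR = (6 + 0.5·3)/9 × 100 = 83.3

83.3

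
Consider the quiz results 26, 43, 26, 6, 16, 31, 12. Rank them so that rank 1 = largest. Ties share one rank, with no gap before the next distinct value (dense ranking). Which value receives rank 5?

Sorted (descending): 43, 31, 26, 26, 16, 12, 6
The 2 values of 26 share dense rank 3.
Remaining distinct values take the next consecutive integers.
Rank 5 → value 12.

12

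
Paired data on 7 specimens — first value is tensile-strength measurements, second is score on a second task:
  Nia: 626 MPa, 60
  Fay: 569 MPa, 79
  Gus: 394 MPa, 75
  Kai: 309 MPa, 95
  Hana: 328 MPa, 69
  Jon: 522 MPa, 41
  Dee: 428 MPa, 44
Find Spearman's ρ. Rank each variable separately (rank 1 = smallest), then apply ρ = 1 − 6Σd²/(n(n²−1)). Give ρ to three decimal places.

Ranks of variable 1: 7, 6, 3, 1, 2, 5, 4
Ranks of variable 2: 3, 6, 5, 7, 4, 1, 2
d = r₁ − r₂: 4, 0, -2, -6, -2, 4, 2
d²: 16, 0, 4, 36, 4, 16, 4; Σd² = 80
ρ = 1 − 6·80/(7·48) = 1 − 480/336 = -0.429

-0.429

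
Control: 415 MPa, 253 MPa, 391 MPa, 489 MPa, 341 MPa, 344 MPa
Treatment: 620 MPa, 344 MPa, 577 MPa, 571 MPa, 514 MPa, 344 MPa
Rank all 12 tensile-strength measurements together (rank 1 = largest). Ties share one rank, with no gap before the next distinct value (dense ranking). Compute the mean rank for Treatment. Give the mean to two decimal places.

Sorted (descending): 620, 577, 571, 514, 489, 415, 391, 344, 344, 344, 341, 253
The 3 values of 344 share dense rank 8.
Remaining distinct values take the next consecutive integers.
Treatment values → pooled ranks: 620→1, 344→8, 577→2, 571→3, 514→4, 344→8
Mean rank = (1 + 8 + 2 + 3 + 4 + 8) / 6 = 4.33

4.33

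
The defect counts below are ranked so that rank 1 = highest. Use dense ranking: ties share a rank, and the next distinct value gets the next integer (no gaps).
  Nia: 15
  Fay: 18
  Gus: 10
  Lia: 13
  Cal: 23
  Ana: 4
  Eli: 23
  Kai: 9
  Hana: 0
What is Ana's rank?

Sorted (descending): 23, 23, 18, 15, 13, 10, 9, 4, 0
The 2 values of 23 share dense rank 1.
Remaining distinct values take the next consecutive integers.
Ana has value 4 → rank 7.

7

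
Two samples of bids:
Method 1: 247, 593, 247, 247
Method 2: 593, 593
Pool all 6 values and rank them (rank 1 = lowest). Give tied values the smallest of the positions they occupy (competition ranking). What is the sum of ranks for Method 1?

7

Sorted (ascending): 247, 247, 247, 593, 593, 593
The 3 values of 247 occupy positions 1–3 → each gets rank 1.
The 3 values of 593 occupy positions 4–6 → each gets rank 4.
Method 1 values → pooled ranks: 247→1, 593→4, 247→1, 247→1
Rank sum = 1 + 4 + 1 + 1 = 7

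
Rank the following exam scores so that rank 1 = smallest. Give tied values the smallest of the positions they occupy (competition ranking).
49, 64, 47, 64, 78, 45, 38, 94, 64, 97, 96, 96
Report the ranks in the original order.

Sorted (ascending): 38, 45, 47, 49, 64, 64, 64, 78, 94, 96, 96, 97
The 3 values of 64 occupy positions 5–7 → each gets rank 5.
The 2 values of 96 occupy positions 10–11 → each gets rank 10.

4, 5, 3, 5, 8, 2, 1, 9, 5, 12, 10, 10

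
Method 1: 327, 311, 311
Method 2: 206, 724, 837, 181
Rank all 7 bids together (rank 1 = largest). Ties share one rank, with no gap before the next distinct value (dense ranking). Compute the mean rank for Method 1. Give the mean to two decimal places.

Sorted (descending): 837, 724, 327, 311, 311, 206, 181
The 2 values of 311 share dense rank 4.
Remaining distinct values take the next consecutive integers.
Method 1 values → pooled ranks: 327→3, 311→4, 311→4
Mean rank = (3 + 4 + 4) / 3 = 3.67

3.67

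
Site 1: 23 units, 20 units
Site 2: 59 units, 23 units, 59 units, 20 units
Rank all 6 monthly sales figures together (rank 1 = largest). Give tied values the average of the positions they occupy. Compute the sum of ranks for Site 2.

Sorted (descending): 59, 59, 23, 23, 20, 20
The 2 values of 59 occupy positions 1–2 → average rank (1+2)/2 = 1.5.
The 2 values of 23 occupy positions 3–4 → average rank (3+4)/2 = 3.5.
The 2 values of 20 occupy positions 5–6 → average rank (5+6)/2 = 5.5.
Site 2 values → pooled ranks: 59→1.5, 23→3.5, 59→1.5, 20→5.5
Rank sum = 1.5 + 3.5 + 1.5 + 5.5 = 12

12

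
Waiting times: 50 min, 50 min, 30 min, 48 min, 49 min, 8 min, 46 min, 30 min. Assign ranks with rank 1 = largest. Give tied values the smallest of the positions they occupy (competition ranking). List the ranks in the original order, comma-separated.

1, 1, 6, 4, 3, 8, 5, 6

Sorted (descending): 50, 50, 49, 48, 46, 30, 30, 8
The 2 values of 50 occupy positions 1–2 → each gets rank 1.
The 2 values of 30 occupy positions 6–7 → each gets rank 6.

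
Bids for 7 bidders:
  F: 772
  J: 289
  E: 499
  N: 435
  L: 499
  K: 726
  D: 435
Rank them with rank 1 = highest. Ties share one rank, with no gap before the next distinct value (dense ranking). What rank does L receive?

3

Sorted (descending): 772, 726, 499, 499, 435, 435, 289
The 2 values of 499 share dense rank 3.
The 2 values of 435 share dense rank 4.
Remaining distinct values take the next consecutive integers.
L has value 499 → rank 3.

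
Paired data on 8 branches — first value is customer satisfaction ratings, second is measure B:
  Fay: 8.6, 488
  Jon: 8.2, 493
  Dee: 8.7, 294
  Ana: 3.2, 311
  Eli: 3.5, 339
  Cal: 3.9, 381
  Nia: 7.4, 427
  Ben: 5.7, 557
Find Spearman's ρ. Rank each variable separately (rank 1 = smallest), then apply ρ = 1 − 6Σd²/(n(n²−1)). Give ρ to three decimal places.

0.167

Ranks of variable 1: 7, 6, 8, 1, 2, 3, 5, 4
Ranks of variable 2: 6, 7, 1, 2, 3, 4, 5, 8
d = r₁ − r₂: 1, -1, 7, -1, -1, -1, 0, -4
d²: 1, 1, 49, 1, 1, 1, 0, 16; Σd² = 70
ρ = 1 − 6·70/(8·63) = 1 − 420/504 = 0.167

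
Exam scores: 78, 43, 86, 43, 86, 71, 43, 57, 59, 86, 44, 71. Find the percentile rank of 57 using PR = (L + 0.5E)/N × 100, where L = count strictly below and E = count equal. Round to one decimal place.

N = 12.
Strictly below 57: 4. Equal to 57: 1.
PR = (4 + 0.5·1)/12 × 100 = 37.5

37.5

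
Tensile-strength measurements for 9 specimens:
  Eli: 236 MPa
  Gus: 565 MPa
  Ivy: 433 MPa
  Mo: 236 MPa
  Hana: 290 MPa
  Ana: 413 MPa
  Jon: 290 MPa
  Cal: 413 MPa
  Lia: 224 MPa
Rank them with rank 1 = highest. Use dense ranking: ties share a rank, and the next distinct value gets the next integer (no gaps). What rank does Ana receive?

Sorted (descending): 565, 433, 413, 413, 290, 290, 236, 236, 224
The 2 values of 413 share dense rank 3.
The 2 values of 290 share dense rank 4.
The 2 values of 236 share dense rank 5.
Remaining distinct values take the next consecutive integers.
Ana has value 413 MPa → rank 3.

3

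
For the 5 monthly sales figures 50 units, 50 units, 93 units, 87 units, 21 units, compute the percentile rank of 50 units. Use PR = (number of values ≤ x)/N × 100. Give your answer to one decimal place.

60.0

N = 5.
Strictly below 50: 1. Equal to 50: 2.
PR = 3/5 × 100 = 60.0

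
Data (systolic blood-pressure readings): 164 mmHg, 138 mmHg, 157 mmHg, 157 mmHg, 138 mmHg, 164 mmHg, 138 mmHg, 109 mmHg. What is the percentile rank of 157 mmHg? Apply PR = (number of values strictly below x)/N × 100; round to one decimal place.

N = 8.
Strictly below 157: 4. Equal to 157: 2.
PR = 4/8 × 100 = 50.0

50.0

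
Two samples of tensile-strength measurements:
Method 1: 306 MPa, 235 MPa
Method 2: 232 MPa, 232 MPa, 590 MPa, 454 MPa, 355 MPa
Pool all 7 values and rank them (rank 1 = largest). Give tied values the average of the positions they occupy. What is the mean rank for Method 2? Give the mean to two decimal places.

Sorted (descending): 590, 454, 355, 306, 235, 232, 232
The 2 values of 232 occupy positions 6–7 → average rank (6+7)/2 = 6.5.
Method 2 values → pooled ranks: 232→6.5, 232→6.5, 590→1, 454→2, 355→3
Mean rank = (6.5 + 6.5 + 1 + 2 + 3) / 5 = 3.80

3.80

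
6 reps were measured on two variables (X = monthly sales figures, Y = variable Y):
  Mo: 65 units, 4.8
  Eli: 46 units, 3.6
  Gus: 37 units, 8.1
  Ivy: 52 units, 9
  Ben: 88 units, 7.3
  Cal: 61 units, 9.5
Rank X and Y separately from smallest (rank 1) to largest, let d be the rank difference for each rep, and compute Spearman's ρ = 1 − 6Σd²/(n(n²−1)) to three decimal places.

Ranks of variable 1: 5, 2, 1, 3, 6, 4
Ranks of variable 2: 2, 1, 4, 5, 3, 6
d = r₁ − r₂: 3, 1, -3, -2, 3, -2
d²: 9, 1, 9, 4, 9, 4; Σd² = 36
ρ = 1 − 6·36/(6·35) = 1 − 216/210 = -0.029

-0.029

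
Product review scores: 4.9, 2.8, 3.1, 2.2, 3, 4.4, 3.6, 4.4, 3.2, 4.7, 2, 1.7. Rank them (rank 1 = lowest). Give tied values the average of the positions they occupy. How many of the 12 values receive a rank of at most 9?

Sorted (ascending): 1.7, 2, 2.2, 2.8, 3, 3.1, 3.2, 3.6, 4.4, 4.4, 4.7, 4.9
The 2 values of 4.4 occupy positions 9–10 → average rank (9+10)/2 = 9.5.
Ranks ≤ 9: {1, 2, 3, 4, 5, 6, 7, 8} → 8 values.

8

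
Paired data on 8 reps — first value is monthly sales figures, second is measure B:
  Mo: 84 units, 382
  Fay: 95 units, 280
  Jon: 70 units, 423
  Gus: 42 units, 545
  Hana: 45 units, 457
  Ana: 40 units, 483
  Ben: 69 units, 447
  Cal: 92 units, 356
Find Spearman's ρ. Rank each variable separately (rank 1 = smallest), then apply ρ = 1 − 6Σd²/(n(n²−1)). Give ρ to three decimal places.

-0.976

Ranks of variable 1: 6, 8, 5, 2, 3, 1, 4, 7
Ranks of variable 2: 3, 1, 4, 8, 6, 7, 5, 2
d = r₁ − r₂: 3, 7, 1, -6, -3, -6, -1, 5
d²: 9, 49, 1, 36, 9, 36, 1, 25; Σd² = 166
ρ = 1 − 6·166/(8·63) = 1 − 996/504 = -0.976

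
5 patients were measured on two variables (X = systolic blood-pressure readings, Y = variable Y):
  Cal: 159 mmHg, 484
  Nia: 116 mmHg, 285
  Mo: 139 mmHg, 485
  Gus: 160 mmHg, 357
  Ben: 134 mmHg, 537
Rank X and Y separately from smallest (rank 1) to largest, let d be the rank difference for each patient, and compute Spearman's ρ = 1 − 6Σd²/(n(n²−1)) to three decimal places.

Ranks of variable 1: 4, 1, 3, 5, 2
Ranks of variable 2: 3, 1, 4, 2, 5
d = r₁ − r₂: 1, 0, -1, 3, -3
d²: 1, 0, 1, 9, 9; Σd² = 20
ρ = 1 − 6·20/(5·24) = 1 − 120/120 = 0.000

0.000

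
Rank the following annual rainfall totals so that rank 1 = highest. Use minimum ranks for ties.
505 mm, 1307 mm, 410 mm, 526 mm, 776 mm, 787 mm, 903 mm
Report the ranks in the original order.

Sorted (descending): 1307, 903, 787, 776, 526, 505, 410
No ties — each value takes its position as its rank.

6, 1, 7, 5, 4, 3, 2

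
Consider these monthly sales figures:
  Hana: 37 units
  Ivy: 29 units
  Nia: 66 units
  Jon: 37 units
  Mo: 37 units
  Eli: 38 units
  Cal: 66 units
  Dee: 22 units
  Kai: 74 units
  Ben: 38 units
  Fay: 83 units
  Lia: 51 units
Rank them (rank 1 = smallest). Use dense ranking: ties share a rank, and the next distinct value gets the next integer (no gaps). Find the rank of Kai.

7

Sorted (ascending): 22, 29, 37, 37, 37, 38, 38, 51, 66, 66, 74, 83
The 3 values of 37 share dense rank 3.
The 2 values of 38 share dense rank 4.
The 2 values of 66 share dense rank 6.
Remaining distinct values take the next consecutive integers.
Kai has value 74 units → rank 7.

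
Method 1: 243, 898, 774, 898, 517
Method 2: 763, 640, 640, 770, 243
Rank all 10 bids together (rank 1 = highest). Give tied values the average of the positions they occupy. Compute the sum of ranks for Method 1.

23.5

Sorted (descending): 898, 898, 774, 770, 763, 640, 640, 517, 243, 243
The 2 values of 898 occupy positions 1–2 → average rank (1+2)/2 = 1.5.
The 2 values of 640 occupy positions 6–7 → average rank (6+7)/2 = 6.5.
The 2 values of 243 occupy positions 9–10 → average rank (9+10)/2 = 9.5.
Method 1 values → pooled ranks: 243→9.5, 898→1.5, 774→3, 898→1.5, 517→8
Rank sum = 9.5 + 1.5 + 3 + 1.5 + 8 = 23.5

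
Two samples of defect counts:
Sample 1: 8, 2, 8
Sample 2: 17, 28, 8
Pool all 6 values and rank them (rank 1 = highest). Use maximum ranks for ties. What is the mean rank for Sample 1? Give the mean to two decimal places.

5.33

Sorted (descending): 28, 17, 8, 8, 8, 2
The 3 values of 8 occupy positions 3–5 → each gets rank 5.
Sample 1 values → pooled ranks: 8→5, 2→6, 8→5
Mean rank = (5 + 6 + 5) / 3 = 5.33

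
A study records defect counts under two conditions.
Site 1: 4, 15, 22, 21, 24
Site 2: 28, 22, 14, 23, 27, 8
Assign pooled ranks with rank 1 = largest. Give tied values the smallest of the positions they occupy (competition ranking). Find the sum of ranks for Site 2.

Sorted (descending): 28, 27, 24, 23, 22, 22, 21, 15, 14, 8, 4
The 2 values of 22 occupy positions 5–6 → each gets rank 5.
Site 2 values → pooled ranks: 28→1, 22→5, 14→9, 23→4, 27→2, 8→10
Rank sum = 1 + 5 + 9 + 4 + 2 + 10 = 31

31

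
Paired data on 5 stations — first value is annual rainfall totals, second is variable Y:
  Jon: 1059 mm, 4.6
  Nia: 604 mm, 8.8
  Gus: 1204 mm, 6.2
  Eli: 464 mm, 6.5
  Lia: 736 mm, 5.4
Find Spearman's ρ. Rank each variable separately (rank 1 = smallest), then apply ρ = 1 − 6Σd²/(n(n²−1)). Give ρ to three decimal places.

Ranks of variable 1: 4, 2, 5, 1, 3
Ranks of variable 2: 1, 5, 3, 4, 2
d = r₁ − r₂: 3, -3, 2, -3, 1
d²: 9, 9, 4, 9, 1; Σd² = 32
ρ = 1 − 6·32/(5·24) = 1 − 192/120 = -0.600

-0.600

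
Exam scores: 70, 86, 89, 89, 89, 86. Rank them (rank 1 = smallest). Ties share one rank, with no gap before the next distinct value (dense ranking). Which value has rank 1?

Sorted (ascending): 70, 86, 86, 89, 89, 89
The 2 values of 86 share dense rank 2.
The 3 values of 89 share dense rank 3.
Remaining distinct values take the next consecutive integers.
Rank 1 → value 70.

70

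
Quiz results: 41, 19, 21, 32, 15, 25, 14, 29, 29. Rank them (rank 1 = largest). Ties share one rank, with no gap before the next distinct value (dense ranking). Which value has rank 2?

Sorted (descending): 41, 32, 29, 29, 25, 21, 19, 15, 14
The 2 values of 29 share dense rank 3.
Remaining distinct values take the next consecutive integers.
Rank 2 → value 32.

32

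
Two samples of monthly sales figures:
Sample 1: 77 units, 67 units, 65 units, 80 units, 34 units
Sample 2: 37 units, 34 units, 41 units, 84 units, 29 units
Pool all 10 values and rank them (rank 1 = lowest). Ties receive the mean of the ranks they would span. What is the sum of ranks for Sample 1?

Sorted (ascending): 29, 34, 34, 37, 41, 65, 67, 77, 80, 84
The 2 values of 34 occupy positions 2–3 → average rank (2+3)/2 = 2.5.
Sample 1 values → pooled ranks: 77→8, 67→7, 65→6, 80→9, 34→2.5
Rank sum = 8 + 7 + 6 + 9 + 2.5 = 32.5

32.5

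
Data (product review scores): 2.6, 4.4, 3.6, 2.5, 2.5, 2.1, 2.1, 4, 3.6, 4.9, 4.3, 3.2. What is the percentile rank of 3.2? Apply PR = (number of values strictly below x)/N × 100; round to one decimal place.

N = 12.
Strictly below 3.2: 5. Equal to 3.2: 1.
PR = 5/12 × 100 = 41.7

41.7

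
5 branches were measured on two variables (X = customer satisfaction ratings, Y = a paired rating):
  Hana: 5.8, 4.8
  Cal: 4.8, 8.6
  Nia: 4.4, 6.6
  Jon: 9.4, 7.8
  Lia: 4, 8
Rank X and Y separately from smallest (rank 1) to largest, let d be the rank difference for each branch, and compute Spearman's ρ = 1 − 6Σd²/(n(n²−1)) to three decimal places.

-0.300

Ranks of variable 1: 4, 3, 2, 5, 1
Ranks of variable 2: 1, 5, 2, 3, 4
d = r₁ − r₂: 3, -2, 0, 2, -3
d²: 9, 4, 0, 4, 9; Σd² = 26
ρ = 1 − 6·26/(5·24) = 1 − 156/120 = -0.300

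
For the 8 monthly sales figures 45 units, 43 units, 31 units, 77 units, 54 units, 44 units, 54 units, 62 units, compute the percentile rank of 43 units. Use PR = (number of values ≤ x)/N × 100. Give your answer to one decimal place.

N = 8.
Strictly below 43: 1. Equal to 43: 1.
PR = 2/8 × 100 = 25.0

25.0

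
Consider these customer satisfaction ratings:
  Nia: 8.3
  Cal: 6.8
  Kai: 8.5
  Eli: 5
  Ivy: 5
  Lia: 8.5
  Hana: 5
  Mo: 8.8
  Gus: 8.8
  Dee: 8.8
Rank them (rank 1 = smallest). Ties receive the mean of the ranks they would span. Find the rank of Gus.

9

Sorted (ascending): 5, 5, 5, 6.8, 8.3, 8.5, 8.5, 8.8, 8.8, 8.8
The 3 values of 5 occupy positions 1–3 → average rank 2.
The 2 values of 8.5 occupy positions 6–7 → average rank (6+7)/2 = 6.5.
The 3 values of 8.8 occupy positions 8–10 → average rank 9.
Gus has value 8.8 → rank 9.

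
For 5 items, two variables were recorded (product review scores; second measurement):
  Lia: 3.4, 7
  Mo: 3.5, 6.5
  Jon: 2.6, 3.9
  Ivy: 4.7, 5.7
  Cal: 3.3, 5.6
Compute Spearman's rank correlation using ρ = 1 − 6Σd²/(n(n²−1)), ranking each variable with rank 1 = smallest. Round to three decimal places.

0.600

Ranks of variable 1: 3, 4, 1, 5, 2
Ranks of variable 2: 5, 4, 1, 3, 2
d = r₁ − r₂: -2, 0, 0, 2, 0
d²: 4, 0, 0, 4, 0; Σd² = 8
ρ = 1 − 6·8/(5·24) = 1 − 48/120 = 0.600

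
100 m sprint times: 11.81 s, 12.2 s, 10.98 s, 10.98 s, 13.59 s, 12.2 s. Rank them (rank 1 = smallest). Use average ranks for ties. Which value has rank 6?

Sorted (ascending): 10.98, 10.98, 11.81, 12.2, 12.2, 13.59
The 2 values of 10.98 occupy positions 1–2 → average rank (1+2)/2 = 1.5.
The 2 values of 12.2 occupy positions 4–5 → average rank (4+5)/2 = 4.5.
Rank 6 → value 13.59.

13.59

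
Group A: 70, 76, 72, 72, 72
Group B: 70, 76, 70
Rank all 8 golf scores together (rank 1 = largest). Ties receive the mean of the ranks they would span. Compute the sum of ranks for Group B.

Sorted (descending): 76, 76, 72, 72, 72, 70, 70, 70
The 2 values of 76 occupy positions 1–2 → average rank (1+2)/2 = 1.5.
The 3 values of 72 occupy positions 3–5 → average rank 4.
The 3 values of 70 occupy positions 6–8 → average rank 7.
Group B values → pooled ranks: 70→7, 76→1.5, 70→7
Rank sum = 7 + 1.5 + 7 = 15.5

15.5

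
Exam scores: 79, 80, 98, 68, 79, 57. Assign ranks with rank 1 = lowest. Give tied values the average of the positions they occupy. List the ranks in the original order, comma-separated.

Sorted (ascending): 57, 68, 79, 79, 80, 98
The 2 values of 79 occupy positions 3–4 → average rank (3+4)/2 = 3.5.

3.5, 5, 6, 2, 3.5, 1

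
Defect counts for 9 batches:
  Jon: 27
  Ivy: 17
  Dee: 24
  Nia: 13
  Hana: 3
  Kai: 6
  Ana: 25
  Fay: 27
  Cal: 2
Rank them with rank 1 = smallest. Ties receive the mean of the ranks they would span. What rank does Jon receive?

8.5

Sorted (ascending): 2, 3, 6, 13, 17, 24, 25, 27, 27
The 2 values of 27 occupy positions 8–9 → average rank (8+9)/2 = 8.5.
Jon has value 27 → rank 8.5.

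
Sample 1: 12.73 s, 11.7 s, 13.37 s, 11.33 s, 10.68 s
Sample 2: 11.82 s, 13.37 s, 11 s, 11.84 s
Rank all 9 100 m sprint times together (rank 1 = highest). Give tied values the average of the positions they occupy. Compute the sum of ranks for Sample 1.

Sorted (descending): 13.37, 13.37, 12.73, 11.84, 11.82, 11.7, 11.33, 11, 10.68
The 2 values of 13.37 occupy positions 1–2 → average rank (1+2)/2 = 1.5.
Sample 1 values → pooled ranks: 12.73→3, 11.7→6, 13.37→1.5, 11.33→7, 10.68→9
Rank sum = 3 + 6 + 1.5 + 7 + 9 = 26.5

26.5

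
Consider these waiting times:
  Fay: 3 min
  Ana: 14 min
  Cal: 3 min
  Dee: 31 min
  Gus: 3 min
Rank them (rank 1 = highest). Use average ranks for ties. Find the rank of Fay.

4

Sorted (descending): 31, 14, 3, 3, 3
The 3 values of 3 occupy positions 3–5 → average rank 4.
Fay has value 3 min → rank 4.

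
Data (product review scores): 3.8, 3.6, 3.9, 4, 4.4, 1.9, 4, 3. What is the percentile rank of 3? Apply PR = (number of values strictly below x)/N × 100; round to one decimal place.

12.5

N = 8.
Strictly below 3: 1. Equal to 3: 1.
PR = 1/8 × 100 = 12.5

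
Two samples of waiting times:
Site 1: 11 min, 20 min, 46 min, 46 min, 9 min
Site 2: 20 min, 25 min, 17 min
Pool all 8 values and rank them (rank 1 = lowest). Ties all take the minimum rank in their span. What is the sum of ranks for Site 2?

13

Sorted (ascending): 9, 11, 17, 20, 20, 25, 46, 46
The 2 values of 20 occupy positions 4–5 → each gets rank 4.
The 2 values of 46 occupy positions 7–8 → each gets rank 7.
Site 2 values → pooled ranks: 20→4, 25→6, 17→3
Rank sum = 4 + 6 + 3 = 13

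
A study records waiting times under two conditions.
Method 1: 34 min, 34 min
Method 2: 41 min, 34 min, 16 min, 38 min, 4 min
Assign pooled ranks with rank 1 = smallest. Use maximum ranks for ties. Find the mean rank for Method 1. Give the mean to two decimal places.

5.00

Sorted (ascending): 4, 16, 34, 34, 34, 38, 41
The 3 values of 34 occupy positions 3–5 → each gets rank 5.
Method 1 values → pooled ranks: 34→5, 34→5
Mean rank = (5 + 5) / 2 = 5.00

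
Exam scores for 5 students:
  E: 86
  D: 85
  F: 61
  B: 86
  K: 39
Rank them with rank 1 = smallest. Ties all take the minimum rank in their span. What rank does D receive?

Sorted (ascending): 39, 61, 85, 86, 86
The 2 values of 86 occupy positions 4–5 → each gets rank 4.
D has value 85 → rank 3.

3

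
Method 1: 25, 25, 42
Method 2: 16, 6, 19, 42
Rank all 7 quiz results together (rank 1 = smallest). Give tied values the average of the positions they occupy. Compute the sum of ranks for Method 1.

15.5

Sorted (ascending): 6, 16, 19, 25, 25, 42, 42
The 2 values of 25 occupy positions 4–5 → average rank (4+5)/2 = 4.5.
The 2 values of 42 occupy positions 6–7 → average rank (6+7)/2 = 6.5.
Method 1 values → pooled ranks: 25→4.5, 25→4.5, 42→6.5
Rank sum = 4.5 + 4.5 + 6.5 = 15.5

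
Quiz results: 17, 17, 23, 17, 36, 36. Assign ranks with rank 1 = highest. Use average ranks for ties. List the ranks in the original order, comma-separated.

Sorted (descending): 36, 36, 23, 17, 17, 17
The 2 values of 36 occupy positions 1–2 → average rank (1+2)/2 = 1.5.
The 3 values of 17 occupy positions 4–6 → average rank 5.

5, 5, 3, 5, 1.5, 1.5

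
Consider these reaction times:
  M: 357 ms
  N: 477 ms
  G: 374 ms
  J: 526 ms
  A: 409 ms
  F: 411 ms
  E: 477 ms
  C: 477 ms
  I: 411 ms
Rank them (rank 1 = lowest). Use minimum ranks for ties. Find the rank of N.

6

Sorted (ascending): 357, 374, 409, 411, 411, 477, 477, 477, 526
The 2 values of 411 occupy positions 4–5 → each gets rank 4.
The 3 values of 477 occupy positions 6–8 → each gets rank 6.
N has value 477 ms → rank 6.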